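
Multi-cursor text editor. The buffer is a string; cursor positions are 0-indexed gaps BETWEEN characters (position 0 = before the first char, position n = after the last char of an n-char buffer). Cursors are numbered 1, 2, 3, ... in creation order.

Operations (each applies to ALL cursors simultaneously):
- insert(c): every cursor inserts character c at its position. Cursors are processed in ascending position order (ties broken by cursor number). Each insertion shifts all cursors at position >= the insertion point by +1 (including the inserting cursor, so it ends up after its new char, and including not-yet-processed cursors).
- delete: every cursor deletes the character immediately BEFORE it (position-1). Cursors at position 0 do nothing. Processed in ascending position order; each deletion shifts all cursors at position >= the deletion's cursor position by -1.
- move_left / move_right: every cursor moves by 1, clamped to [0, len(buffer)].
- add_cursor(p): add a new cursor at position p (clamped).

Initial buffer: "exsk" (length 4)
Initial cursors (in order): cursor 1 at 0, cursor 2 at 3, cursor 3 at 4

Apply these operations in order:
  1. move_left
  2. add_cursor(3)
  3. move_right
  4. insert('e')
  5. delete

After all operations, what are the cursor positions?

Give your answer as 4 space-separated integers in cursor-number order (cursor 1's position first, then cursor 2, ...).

Answer: 1 3 4 4

Derivation:
After op 1 (move_left): buffer="exsk" (len 4), cursors c1@0 c2@2 c3@3, authorship ....
After op 2 (add_cursor(3)): buffer="exsk" (len 4), cursors c1@0 c2@2 c3@3 c4@3, authorship ....
After op 3 (move_right): buffer="exsk" (len 4), cursors c1@1 c2@3 c3@4 c4@4, authorship ....
After op 4 (insert('e')): buffer="eexsekee" (len 8), cursors c1@2 c2@5 c3@8 c4@8, authorship .1..2.34
After op 5 (delete): buffer="exsk" (len 4), cursors c1@1 c2@3 c3@4 c4@4, authorship ....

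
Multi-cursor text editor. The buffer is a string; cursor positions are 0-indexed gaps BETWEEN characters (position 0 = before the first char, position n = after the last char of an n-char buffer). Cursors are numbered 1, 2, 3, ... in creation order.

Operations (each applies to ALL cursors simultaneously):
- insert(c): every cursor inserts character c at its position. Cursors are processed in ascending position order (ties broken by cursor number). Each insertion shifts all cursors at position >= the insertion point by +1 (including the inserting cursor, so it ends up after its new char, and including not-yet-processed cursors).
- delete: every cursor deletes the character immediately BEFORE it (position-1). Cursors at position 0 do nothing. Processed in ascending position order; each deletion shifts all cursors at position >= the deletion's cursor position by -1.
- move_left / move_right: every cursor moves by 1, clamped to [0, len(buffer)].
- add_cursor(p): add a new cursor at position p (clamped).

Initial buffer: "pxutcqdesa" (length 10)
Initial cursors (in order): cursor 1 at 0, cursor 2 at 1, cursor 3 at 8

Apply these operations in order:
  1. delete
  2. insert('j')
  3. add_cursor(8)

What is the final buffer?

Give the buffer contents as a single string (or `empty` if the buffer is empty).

After op 1 (delete): buffer="xutcqdsa" (len 8), cursors c1@0 c2@0 c3@6, authorship ........
After op 2 (insert('j')): buffer="jjxutcqdjsa" (len 11), cursors c1@2 c2@2 c3@9, authorship 12......3..
After op 3 (add_cursor(8)): buffer="jjxutcqdjsa" (len 11), cursors c1@2 c2@2 c4@8 c3@9, authorship 12......3..

Answer: jjxutcqdjsa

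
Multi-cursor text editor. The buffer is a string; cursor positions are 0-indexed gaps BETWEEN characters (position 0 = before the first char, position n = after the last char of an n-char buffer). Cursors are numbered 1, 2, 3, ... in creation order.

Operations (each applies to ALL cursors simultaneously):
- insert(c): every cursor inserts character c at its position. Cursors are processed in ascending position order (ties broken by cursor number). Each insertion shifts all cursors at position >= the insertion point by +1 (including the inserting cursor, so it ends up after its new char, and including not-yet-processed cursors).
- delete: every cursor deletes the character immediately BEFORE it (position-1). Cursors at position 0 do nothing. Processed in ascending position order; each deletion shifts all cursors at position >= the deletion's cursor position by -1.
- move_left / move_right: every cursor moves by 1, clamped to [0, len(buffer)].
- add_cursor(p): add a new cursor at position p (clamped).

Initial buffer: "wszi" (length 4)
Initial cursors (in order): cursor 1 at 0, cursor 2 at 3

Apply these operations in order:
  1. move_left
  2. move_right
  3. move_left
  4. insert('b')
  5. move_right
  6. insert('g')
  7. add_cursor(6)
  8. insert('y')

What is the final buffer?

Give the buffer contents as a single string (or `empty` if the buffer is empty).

Answer: bwgysbzygyi

Derivation:
After op 1 (move_left): buffer="wszi" (len 4), cursors c1@0 c2@2, authorship ....
After op 2 (move_right): buffer="wszi" (len 4), cursors c1@1 c2@3, authorship ....
After op 3 (move_left): buffer="wszi" (len 4), cursors c1@0 c2@2, authorship ....
After op 4 (insert('b')): buffer="bwsbzi" (len 6), cursors c1@1 c2@4, authorship 1..2..
After op 5 (move_right): buffer="bwsbzi" (len 6), cursors c1@2 c2@5, authorship 1..2..
After op 6 (insert('g')): buffer="bwgsbzgi" (len 8), cursors c1@3 c2@7, authorship 1.1.2.2.
After op 7 (add_cursor(6)): buffer="bwgsbzgi" (len 8), cursors c1@3 c3@6 c2@7, authorship 1.1.2.2.
After op 8 (insert('y')): buffer="bwgysbzygyi" (len 11), cursors c1@4 c3@8 c2@10, authorship 1.11.2.322.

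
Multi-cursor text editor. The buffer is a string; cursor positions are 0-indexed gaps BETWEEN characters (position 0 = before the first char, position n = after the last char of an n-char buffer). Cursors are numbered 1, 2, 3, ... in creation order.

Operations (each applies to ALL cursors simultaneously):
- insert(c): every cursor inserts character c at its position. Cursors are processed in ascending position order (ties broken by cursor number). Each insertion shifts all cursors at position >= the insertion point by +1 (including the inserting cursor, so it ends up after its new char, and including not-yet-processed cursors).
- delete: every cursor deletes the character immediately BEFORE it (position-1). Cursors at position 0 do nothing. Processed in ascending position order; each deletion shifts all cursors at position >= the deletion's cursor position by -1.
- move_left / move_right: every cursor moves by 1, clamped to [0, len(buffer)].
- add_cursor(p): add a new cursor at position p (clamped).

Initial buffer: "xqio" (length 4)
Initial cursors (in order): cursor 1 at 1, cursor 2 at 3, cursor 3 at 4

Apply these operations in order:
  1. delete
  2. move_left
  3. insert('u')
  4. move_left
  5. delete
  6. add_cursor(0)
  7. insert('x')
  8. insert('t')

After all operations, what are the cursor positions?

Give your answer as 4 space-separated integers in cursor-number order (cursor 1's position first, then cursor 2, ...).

After op 1 (delete): buffer="q" (len 1), cursors c1@0 c2@1 c3@1, authorship .
After op 2 (move_left): buffer="q" (len 1), cursors c1@0 c2@0 c3@0, authorship .
After op 3 (insert('u')): buffer="uuuq" (len 4), cursors c1@3 c2@3 c3@3, authorship 123.
After op 4 (move_left): buffer="uuuq" (len 4), cursors c1@2 c2@2 c3@2, authorship 123.
After op 5 (delete): buffer="uq" (len 2), cursors c1@0 c2@0 c3@0, authorship 3.
After op 6 (add_cursor(0)): buffer="uq" (len 2), cursors c1@0 c2@0 c3@0 c4@0, authorship 3.
After op 7 (insert('x')): buffer="xxxxuq" (len 6), cursors c1@4 c2@4 c3@4 c4@4, authorship 12343.
After op 8 (insert('t')): buffer="xxxxttttuq" (len 10), cursors c1@8 c2@8 c3@8 c4@8, authorship 123412343.

Answer: 8 8 8 8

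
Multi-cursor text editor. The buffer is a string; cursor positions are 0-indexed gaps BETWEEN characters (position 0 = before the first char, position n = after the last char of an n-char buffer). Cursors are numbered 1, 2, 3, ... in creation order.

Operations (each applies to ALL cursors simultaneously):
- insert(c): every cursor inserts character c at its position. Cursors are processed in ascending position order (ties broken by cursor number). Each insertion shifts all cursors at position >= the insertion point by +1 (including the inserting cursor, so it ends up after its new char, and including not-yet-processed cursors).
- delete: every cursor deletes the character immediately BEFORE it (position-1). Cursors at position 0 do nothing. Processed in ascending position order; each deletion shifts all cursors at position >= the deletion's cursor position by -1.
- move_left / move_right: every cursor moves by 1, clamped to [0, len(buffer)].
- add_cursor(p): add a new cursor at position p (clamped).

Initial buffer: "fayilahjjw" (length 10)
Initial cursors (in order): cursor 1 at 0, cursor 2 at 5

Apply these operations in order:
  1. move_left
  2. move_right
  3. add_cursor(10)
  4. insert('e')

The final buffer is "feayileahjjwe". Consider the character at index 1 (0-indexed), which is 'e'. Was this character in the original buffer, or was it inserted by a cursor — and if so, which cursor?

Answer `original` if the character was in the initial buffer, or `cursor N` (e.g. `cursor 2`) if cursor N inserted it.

Answer: cursor 1

Derivation:
After op 1 (move_left): buffer="fayilahjjw" (len 10), cursors c1@0 c2@4, authorship ..........
After op 2 (move_right): buffer="fayilahjjw" (len 10), cursors c1@1 c2@5, authorship ..........
After op 3 (add_cursor(10)): buffer="fayilahjjw" (len 10), cursors c1@1 c2@5 c3@10, authorship ..........
After op 4 (insert('e')): buffer="feayileahjjwe" (len 13), cursors c1@2 c2@7 c3@13, authorship .1....2.....3
Authorship (.=original, N=cursor N): . 1 . . . . 2 . . . . . 3
Index 1: author = 1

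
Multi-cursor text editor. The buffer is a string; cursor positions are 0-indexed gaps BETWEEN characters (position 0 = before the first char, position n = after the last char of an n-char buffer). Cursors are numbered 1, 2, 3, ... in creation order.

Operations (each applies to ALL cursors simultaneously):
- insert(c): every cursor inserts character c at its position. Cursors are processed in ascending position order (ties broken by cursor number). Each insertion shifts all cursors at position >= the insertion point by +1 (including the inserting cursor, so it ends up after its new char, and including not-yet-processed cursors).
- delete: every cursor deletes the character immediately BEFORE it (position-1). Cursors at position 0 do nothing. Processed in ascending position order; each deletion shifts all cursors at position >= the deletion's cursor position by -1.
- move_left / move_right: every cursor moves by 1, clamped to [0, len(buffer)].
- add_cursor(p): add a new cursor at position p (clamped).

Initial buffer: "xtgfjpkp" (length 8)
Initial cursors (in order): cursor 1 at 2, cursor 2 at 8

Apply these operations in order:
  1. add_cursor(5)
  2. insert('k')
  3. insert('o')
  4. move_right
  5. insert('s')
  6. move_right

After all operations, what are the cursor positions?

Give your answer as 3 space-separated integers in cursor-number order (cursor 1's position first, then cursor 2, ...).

Answer: 7 17 13

Derivation:
After op 1 (add_cursor(5)): buffer="xtgfjpkp" (len 8), cursors c1@2 c3@5 c2@8, authorship ........
After op 2 (insert('k')): buffer="xtkgfjkpkpk" (len 11), cursors c1@3 c3@7 c2@11, authorship ..1...3...2
After op 3 (insert('o')): buffer="xtkogfjkopkpko" (len 14), cursors c1@4 c3@9 c2@14, authorship ..11...33...22
After op 4 (move_right): buffer="xtkogfjkopkpko" (len 14), cursors c1@5 c3@10 c2@14, authorship ..11...33...22
After op 5 (insert('s')): buffer="xtkogsfjkopskpkos" (len 17), cursors c1@6 c3@12 c2@17, authorship ..11.1..33.3..222
After op 6 (move_right): buffer="xtkogsfjkopskpkos" (len 17), cursors c1@7 c3@13 c2@17, authorship ..11.1..33.3..222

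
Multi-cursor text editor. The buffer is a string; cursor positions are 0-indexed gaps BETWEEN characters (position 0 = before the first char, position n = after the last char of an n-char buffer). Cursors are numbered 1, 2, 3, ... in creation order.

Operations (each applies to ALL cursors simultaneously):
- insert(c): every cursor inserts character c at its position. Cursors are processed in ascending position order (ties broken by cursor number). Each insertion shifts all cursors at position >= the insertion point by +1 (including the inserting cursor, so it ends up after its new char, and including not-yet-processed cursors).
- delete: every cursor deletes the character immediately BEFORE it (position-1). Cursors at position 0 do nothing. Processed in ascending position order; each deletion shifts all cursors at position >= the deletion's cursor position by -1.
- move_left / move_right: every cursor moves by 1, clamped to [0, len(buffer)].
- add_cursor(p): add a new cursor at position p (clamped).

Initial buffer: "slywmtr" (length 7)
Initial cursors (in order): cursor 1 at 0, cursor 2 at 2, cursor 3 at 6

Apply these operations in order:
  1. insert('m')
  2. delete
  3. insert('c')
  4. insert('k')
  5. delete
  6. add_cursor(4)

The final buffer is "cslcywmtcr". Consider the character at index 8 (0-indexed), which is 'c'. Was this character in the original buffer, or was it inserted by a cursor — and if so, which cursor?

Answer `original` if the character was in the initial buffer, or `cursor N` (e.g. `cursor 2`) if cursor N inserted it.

After op 1 (insert('m')): buffer="mslmywmtmr" (len 10), cursors c1@1 c2@4 c3@9, authorship 1..2....3.
After op 2 (delete): buffer="slywmtr" (len 7), cursors c1@0 c2@2 c3@6, authorship .......
After op 3 (insert('c')): buffer="cslcywmtcr" (len 10), cursors c1@1 c2@4 c3@9, authorship 1..2....3.
After op 4 (insert('k')): buffer="ckslckywmtckr" (len 13), cursors c1@2 c2@6 c3@12, authorship 11..22....33.
After op 5 (delete): buffer="cslcywmtcr" (len 10), cursors c1@1 c2@4 c3@9, authorship 1..2....3.
After op 6 (add_cursor(4)): buffer="cslcywmtcr" (len 10), cursors c1@1 c2@4 c4@4 c3@9, authorship 1..2....3.
Authorship (.=original, N=cursor N): 1 . . 2 . . . . 3 .
Index 8: author = 3

Answer: cursor 3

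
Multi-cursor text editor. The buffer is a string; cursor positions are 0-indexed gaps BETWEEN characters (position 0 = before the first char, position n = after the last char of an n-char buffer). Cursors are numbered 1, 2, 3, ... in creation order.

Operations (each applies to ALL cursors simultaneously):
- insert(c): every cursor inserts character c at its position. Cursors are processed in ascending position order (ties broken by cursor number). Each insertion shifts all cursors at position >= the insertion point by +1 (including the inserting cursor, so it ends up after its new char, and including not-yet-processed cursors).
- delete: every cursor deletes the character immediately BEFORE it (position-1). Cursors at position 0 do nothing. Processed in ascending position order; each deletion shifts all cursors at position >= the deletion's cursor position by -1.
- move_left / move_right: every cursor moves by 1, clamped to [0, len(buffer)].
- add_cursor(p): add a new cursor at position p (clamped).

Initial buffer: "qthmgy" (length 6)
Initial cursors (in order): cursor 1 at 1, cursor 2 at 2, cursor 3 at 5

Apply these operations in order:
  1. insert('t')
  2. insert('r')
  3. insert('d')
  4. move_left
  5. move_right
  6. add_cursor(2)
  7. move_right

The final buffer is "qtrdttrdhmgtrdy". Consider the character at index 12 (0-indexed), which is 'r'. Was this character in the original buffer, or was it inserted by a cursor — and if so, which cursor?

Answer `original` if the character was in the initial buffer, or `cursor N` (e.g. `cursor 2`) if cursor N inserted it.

After op 1 (insert('t')): buffer="qttthmgty" (len 9), cursors c1@2 c2@4 c3@8, authorship .1.2...3.
After op 2 (insert('r')): buffer="qtrttrhmgtry" (len 12), cursors c1@3 c2@6 c3@11, authorship .11.22...33.
After op 3 (insert('d')): buffer="qtrdttrdhmgtrdy" (len 15), cursors c1@4 c2@8 c3@14, authorship .111.222...333.
After op 4 (move_left): buffer="qtrdttrdhmgtrdy" (len 15), cursors c1@3 c2@7 c3@13, authorship .111.222...333.
After op 5 (move_right): buffer="qtrdttrdhmgtrdy" (len 15), cursors c1@4 c2@8 c3@14, authorship .111.222...333.
After op 6 (add_cursor(2)): buffer="qtrdttrdhmgtrdy" (len 15), cursors c4@2 c1@4 c2@8 c3@14, authorship .111.222...333.
After op 7 (move_right): buffer="qtrdttrdhmgtrdy" (len 15), cursors c4@3 c1@5 c2@9 c3@15, authorship .111.222...333.
Authorship (.=original, N=cursor N): . 1 1 1 . 2 2 2 . . . 3 3 3 .
Index 12: author = 3

Answer: cursor 3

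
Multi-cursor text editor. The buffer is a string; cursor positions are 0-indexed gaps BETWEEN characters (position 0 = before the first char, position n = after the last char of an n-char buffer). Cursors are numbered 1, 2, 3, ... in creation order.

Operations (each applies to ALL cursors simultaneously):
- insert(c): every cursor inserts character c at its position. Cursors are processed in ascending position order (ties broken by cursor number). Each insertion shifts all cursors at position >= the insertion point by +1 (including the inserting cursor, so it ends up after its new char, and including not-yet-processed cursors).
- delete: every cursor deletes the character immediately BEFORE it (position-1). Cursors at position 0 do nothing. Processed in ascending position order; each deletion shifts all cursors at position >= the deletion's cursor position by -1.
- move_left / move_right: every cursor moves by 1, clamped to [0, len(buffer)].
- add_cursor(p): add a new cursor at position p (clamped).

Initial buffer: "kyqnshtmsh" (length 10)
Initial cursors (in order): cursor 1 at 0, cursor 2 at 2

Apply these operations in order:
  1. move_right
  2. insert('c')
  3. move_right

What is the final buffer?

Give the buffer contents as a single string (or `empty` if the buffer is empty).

Answer: kcyqcnshtmsh

Derivation:
After op 1 (move_right): buffer="kyqnshtmsh" (len 10), cursors c1@1 c2@3, authorship ..........
After op 2 (insert('c')): buffer="kcyqcnshtmsh" (len 12), cursors c1@2 c2@5, authorship .1..2.......
After op 3 (move_right): buffer="kcyqcnshtmsh" (len 12), cursors c1@3 c2@6, authorship .1..2.......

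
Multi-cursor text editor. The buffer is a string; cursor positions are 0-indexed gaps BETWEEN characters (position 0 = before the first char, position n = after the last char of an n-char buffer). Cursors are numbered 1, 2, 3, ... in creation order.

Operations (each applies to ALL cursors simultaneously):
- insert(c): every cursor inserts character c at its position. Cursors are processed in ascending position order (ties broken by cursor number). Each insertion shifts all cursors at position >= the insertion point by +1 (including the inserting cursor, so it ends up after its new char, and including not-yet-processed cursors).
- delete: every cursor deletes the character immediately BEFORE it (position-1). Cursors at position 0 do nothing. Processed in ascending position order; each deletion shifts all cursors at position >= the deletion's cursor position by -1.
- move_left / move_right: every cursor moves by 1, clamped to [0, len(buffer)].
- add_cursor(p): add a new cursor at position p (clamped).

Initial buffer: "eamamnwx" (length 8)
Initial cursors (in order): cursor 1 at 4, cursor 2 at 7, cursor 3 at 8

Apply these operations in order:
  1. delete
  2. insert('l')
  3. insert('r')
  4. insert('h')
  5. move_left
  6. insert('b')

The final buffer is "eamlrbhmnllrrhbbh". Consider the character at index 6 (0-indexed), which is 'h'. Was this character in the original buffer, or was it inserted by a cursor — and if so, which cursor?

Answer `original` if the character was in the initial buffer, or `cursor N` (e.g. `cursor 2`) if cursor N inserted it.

Answer: cursor 1

Derivation:
After op 1 (delete): buffer="eammn" (len 5), cursors c1@3 c2@5 c3@5, authorship .....
After op 2 (insert('l')): buffer="eamlmnll" (len 8), cursors c1@4 c2@8 c3@8, authorship ...1..23
After op 3 (insert('r')): buffer="eamlrmnllrr" (len 11), cursors c1@5 c2@11 c3@11, authorship ...11..2323
After op 4 (insert('h')): buffer="eamlrhmnllrrhh" (len 14), cursors c1@6 c2@14 c3@14, authorship ...111..232323
After op 5 (move_left): buffer="eamlrhmnllrrhh" (len 14), cursors c1@5 c2@13 c3@13, authorship ...111..232323
After op 6 (insert('b')): buffer="eamlrbhmnllrrhbbh" (len 17), cursors c1@6 c2@16 c3@16, authorship ...1111..23232233
Authorship (.=original, N=cursor N): . . . 1 1 1 1 . . 2 3 2 3 2 2 3 3
Index 6: author = 1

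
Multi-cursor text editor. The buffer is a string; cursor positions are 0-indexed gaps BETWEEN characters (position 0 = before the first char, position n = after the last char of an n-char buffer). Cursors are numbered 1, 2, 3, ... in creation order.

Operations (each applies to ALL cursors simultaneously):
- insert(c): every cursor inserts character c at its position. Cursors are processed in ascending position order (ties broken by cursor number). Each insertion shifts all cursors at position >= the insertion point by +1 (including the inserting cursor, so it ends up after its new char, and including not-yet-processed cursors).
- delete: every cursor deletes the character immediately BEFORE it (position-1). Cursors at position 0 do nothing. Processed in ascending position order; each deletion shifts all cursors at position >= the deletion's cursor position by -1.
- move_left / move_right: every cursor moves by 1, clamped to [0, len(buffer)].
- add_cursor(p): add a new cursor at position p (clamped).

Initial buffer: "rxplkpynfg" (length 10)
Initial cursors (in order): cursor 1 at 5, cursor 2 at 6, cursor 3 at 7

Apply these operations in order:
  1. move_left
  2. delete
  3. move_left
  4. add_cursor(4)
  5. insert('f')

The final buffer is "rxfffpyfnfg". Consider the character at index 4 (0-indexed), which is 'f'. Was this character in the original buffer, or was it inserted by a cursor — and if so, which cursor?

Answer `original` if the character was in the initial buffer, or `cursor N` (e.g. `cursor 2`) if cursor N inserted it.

Answer: cursor 3

Derivation:
After op 1 (move_left): buffer="rxplkpynfg" (len 10), cursors c1@4 c2@5 c3@6, authorship ..........
After op 2 (delete): buffer="rxpynfg" (len 7), cursors c1@3 c2@3 c3@3, authorship .......
After op 3 (move_left): buffer="rxpynfg" (len 7), cursors c1@2 c2@2 c3@2, authorship .......
After op 4 (add_cursor(4)): buffer="rxpynfg" (len 7), cursors c1@2 c2@2 c3@2 c4@4, authorship .......
After op 5 (insert('f')): buffer="rxfffpyfnfg" (len 11), cursors c1@5 c2@5 c3@5 c4@8, authorship ..123..4...
Authorship (.=original, N=cursor N): . . 1 2 3 . . 4 . . .
Index 4: author = 3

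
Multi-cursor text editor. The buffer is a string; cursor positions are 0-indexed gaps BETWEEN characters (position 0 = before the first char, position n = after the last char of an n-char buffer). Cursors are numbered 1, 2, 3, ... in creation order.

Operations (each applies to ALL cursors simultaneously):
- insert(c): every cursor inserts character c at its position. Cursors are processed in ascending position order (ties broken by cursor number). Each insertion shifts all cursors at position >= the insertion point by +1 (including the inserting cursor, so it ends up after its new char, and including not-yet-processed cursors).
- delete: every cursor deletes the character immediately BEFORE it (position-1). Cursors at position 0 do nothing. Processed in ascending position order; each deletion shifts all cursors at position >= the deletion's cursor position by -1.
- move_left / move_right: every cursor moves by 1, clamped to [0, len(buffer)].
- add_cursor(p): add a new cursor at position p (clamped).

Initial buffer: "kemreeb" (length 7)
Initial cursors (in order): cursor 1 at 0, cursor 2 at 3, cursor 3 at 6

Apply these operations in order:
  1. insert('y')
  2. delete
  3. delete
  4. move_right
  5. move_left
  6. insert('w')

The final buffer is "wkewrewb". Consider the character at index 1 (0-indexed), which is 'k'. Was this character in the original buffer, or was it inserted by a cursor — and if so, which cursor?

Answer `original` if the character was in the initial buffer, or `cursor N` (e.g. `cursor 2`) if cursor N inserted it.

After op 1 (insert('y')): buffer="ykemyreeyb" (len 10), cursors c1@1 c2@5 c3@9, authorship 1...2...3.
After op 2 (delete): buffer="kemreeb" (len 7), cursors c1@0 c2@3 c3@6, authorship .......
After op 3 (delete): buffer="kereb" (len 5), cursors c1@0 c2@2 c3@4, authorship .....
After op 4 (move_right): buffer="kereb" (len 5), cursors c1@1 c2@3 c3@5, authorship .....
After op 5 (move_left): buffer="kereb" (len 5), cursors c1@0 c2@2 c3@4, authorship .....
After op 6 (insert('w')): buffer="wkewrewb" (len 8), cursors c1@1 c2@4 c3@7, authorship 1..2..3.
Authorship (.=original, N=cursor N): 1 . . 2 . . 3 .
Index 1: author = original

Answer: original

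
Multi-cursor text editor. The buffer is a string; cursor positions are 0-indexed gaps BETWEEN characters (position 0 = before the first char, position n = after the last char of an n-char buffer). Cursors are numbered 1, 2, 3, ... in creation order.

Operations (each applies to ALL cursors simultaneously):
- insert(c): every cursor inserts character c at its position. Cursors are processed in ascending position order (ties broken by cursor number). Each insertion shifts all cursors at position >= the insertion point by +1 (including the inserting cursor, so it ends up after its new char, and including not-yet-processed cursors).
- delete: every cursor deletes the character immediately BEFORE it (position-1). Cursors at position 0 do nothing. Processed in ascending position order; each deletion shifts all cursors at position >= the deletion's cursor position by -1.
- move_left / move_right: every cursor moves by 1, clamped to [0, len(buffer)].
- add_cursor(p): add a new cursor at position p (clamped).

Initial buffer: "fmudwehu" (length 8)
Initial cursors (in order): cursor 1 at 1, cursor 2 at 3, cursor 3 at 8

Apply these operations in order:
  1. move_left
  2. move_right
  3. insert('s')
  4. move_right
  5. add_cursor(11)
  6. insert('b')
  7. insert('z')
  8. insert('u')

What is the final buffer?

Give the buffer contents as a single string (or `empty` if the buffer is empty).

After op 1 (move_left): buffer="fmudwehu" (len 8), cursors c1@0 c2@2 c3@7, authorship ........
After op 2 (move_right): buffer="fmudwehu" (len 8), cursors c1@1 c2@3 c3@8, authorship ........
After op 3 (insert('s')): buffer="fsmusdwehus" (len 11), cursors c1@2 c2@5 c3@11, authorship .1..2.....3
After op 4 (move_right): buffer="fsmusdwehus" (len 11), cursors c1@3 c2@6 c3@11, authorship .1..2.....3
After op 5 (add_cursor(11)): buffer="fsmusdwehus" (len 11), cursors c1@3 c2@6 c3@11 c4@11, authorship .1..2.....3
After op 6 (insert('b')): buffer="fsmbusdbwehusbb" (len 15), cursors c1@4 c2@8 c3@15 c4@15, authorship .1.1.2.2....334
After op 7 (insert('z')): buffer="fsmbzusdbzwehusbbzz" (len 19), cursors c1@5 c2@10 c3@19 c4@19, authorship .1.11.2.22....33434
After op 8 (insert('u')): buffer="fsmbzuusdbzuwehusbbzzuu" (len 23), cursors c1@6 c2@12 c3@23 c4@23, authorship .1.111.2.222....3343434

Answer: fsmbzuusdbzuwehusbbzzuu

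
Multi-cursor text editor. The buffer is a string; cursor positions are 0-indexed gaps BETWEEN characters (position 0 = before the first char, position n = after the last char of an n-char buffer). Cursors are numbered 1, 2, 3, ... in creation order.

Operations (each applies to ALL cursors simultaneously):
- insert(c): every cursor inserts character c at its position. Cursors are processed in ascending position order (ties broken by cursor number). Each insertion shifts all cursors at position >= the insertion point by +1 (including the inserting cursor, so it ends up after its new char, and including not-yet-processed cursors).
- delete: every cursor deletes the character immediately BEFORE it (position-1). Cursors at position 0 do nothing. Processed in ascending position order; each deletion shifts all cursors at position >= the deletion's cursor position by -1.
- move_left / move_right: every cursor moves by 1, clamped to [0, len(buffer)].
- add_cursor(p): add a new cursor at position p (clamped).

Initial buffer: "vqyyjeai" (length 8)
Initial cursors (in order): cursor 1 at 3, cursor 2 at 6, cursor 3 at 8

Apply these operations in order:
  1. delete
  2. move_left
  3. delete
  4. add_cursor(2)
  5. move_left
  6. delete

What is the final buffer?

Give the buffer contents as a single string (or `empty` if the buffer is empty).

After op 1 (delete): buffer="vqyja" (len 5), cursors c1@2 c2@4 c3@5, authorship .....
After op 2 (move_left): buffer="vqyja" (len 5), cursors c1@1 c2@3 c3@4, authorship .....
After op 3 (delete): buffer="qa" (len 2), cursors c1@0 c2@1 c3@1, authorship ..
After op 4 (add_cursor(2)): buffer="qa" (len 2), cursors c1@0 c2@1 c3@1 c4@2, authorship ..
After op 5 (move_left): buffer="qa" (len 2), cursors c1@0 c2@0 c3@0 c4@1, authorship ..
After op 6 (delete): buffer="a" (len 1), cursors c1@0 c2@0 c3@0 c4@0, authorship .

Answer: a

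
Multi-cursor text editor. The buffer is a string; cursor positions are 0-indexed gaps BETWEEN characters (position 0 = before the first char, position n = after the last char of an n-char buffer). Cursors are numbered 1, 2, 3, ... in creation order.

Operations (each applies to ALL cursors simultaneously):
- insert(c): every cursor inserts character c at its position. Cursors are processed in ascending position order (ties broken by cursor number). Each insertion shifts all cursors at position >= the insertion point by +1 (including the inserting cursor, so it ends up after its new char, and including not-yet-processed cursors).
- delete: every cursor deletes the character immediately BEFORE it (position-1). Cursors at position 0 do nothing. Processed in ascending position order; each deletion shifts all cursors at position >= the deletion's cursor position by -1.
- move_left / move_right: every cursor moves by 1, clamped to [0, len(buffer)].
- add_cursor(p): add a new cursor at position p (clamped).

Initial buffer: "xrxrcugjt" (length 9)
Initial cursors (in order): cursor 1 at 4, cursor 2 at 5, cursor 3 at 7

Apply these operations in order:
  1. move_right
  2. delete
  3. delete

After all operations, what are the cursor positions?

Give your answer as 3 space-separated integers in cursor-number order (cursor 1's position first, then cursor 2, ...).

Answer: 2 2 2

Derivation:
After op 1 (move_right): buffer="xrxrcugjt" (len 9), cursors c1@5 c2@6 c3@8, authorship .........
After op 2 (delete): buffer="xrxrgt" (len 6), cursors c1@4 c2@4 c3@5, authorship ......
After op 3 (delete): buffer="xrt" (len 3), cursors c1@2 c2@2 c3@2, authorship ...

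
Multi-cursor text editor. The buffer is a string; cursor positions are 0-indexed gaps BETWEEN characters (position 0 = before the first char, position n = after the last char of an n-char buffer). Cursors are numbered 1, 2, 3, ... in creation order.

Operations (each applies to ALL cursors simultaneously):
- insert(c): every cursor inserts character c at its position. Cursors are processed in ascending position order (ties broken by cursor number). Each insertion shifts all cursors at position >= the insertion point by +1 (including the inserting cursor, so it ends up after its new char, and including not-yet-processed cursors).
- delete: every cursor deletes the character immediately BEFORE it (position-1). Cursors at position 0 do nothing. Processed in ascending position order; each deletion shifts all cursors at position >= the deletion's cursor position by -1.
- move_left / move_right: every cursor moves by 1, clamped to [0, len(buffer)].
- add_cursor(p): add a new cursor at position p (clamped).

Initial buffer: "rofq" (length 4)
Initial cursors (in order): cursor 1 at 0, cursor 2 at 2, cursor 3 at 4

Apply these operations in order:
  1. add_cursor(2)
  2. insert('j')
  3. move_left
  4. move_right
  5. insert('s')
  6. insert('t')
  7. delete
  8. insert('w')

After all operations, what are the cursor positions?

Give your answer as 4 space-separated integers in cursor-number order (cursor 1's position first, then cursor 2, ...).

After op 1 (add_cursor(2)): buffer="rofq" (len 4), cursors c1@0 c2@2 c4@2 c3@4, authorship ....
After op 2 (insert('j')): buffer="jrojjfqj" (len 8), cursors c1@1 c2@5 c4@5 c3@8, authorship 1..24..3
After op 3 (move_left): buffer="jrojjfqj" (len 8), cursors c1@0 c2@4 c4@4 c3@7, authorship 1..24..3
After op 4 (move_right): buffer="jrojjfqj" (len 8), cursors c1@1 c2@5 c4@5 c3@8, authorship 1..24..3
After op 5 (insert('s')): buffer="jsrojjssfqjs" (len 12), cursors c1@2 c2@8 c4@8 c3@12, authorship 11..2424..33
After op 6 (insert('t')): buffer="jstrojjssttfqjst" (len 16), cursors c1@3 c2@11 c4@11 c3@16, authorship 111..242424..333
After op 7 (delete): buffer="jsrojjssfqjs" (len 12), cursors c1@2 c2@8 c4@8 c3@12, authorship 11..2424..33
After op 8 (insert('w')): buffer="jswrojjsswwfqjsw" (len 16), cursors c1@3 c2@11 c4@11 c3@16, authorship 111..242424..333

Answer: 3 11 16 11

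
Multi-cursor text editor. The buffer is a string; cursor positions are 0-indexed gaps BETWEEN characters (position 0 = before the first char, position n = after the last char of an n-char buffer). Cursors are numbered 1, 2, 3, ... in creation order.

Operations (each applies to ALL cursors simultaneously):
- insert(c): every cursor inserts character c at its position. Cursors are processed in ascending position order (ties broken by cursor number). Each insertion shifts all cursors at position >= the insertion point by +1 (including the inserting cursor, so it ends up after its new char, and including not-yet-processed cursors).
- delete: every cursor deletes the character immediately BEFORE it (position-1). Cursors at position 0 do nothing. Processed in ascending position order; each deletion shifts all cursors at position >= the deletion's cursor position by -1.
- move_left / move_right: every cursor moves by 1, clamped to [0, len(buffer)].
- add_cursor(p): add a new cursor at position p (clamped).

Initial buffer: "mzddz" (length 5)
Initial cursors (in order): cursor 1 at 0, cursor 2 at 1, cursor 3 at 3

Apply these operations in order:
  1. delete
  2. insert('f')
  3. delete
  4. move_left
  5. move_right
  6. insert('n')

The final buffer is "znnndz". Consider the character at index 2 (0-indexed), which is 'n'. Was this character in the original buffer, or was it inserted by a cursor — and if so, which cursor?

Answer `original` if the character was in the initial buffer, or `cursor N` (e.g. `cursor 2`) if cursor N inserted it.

Answer: cursor 2

Derivation:
After op 1 (delete): buffer="zdz" (len 3), cursors c1@0 c2@0 c3@1, authorship ...
After op 2 (insert('f')): buffer="ffzfdz" (len 6), cursors c1@2 c2@2 c3@4, authorship 12.3..
After op 3 (delete): buffer="zdz" (len 3), cursors c1@0 c2@0 c3@1, authorship ...
After op 4 (move_left): buffer="zdz" (len 3), cursors c1@0 c2@0 c3@0, authorship ...
After op 5 (move_right): buffer="zdz" (len 3), cursors c1@1 c2@1 c3@1, authorship ...
After op 6 (insert('n')): buffer="znnndz" (len 6), cursors c1@4 c2@4 c3@4, authorship .123..
Authorship (.=original, N=cursor N): . 1 2 3 . .
Index 2: author = 2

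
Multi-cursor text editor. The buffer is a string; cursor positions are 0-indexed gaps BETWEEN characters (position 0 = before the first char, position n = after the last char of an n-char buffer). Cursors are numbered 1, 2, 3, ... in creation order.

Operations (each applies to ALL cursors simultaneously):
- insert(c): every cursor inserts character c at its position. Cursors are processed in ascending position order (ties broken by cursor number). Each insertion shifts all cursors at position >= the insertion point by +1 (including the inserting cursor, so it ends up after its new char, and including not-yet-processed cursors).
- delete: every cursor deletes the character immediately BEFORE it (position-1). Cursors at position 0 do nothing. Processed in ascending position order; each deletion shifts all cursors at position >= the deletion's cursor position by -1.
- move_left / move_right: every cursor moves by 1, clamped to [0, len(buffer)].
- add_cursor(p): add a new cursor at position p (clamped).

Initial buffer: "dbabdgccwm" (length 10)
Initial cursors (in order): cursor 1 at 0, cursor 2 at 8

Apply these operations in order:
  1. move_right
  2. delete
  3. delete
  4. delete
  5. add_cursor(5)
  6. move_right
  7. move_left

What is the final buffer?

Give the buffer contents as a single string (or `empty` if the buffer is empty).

After op 1 (move_right): buffer="dbabdgccwm" (len 10), cursors c1@1 c2@9, authorship ..........
After op 2 (delete): buffer="babdgccm" (len 8), cursors c1@0 c2@7, authorship ........
After op 3 (delete): buffer="babdgcm" (len 7), cursors c1@0 c2@6, authorship .......
After op 4 (delete): buffer="babdgm" (len 6), cursors c1@0 c2@5, authorship ......
After op 5 (add_cursor(5)): buffer="babdgm" (len 6), cursors c1@0 c2@5 c3@5, authorship ......
After op 6 (move_right): buffer="babdgm" (len 6), cursors c1@1 c2@6 c3@6, authorship ......
After op 7 (move_left): buffer="babdgm" (len 6), cursors c1@0 c2@5 c3@5, authorship ......

Answer: babdgm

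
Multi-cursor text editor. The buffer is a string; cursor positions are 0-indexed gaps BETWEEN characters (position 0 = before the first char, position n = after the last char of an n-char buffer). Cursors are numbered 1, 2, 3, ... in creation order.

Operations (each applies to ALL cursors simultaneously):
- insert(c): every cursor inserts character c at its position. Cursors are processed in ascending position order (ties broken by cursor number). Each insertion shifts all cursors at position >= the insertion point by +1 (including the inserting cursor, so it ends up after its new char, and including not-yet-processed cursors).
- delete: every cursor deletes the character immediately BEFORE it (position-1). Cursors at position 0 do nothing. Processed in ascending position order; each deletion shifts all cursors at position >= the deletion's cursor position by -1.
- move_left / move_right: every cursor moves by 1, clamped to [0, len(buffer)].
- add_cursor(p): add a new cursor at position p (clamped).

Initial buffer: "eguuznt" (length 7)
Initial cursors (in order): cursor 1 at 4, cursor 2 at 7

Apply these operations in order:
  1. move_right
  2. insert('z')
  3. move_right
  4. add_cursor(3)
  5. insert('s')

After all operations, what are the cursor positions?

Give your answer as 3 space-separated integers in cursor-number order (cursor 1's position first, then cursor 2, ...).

After op 1 (move_right): buffer="eguuznt" (len 7), cursors c1@5 c2@7, authorship .......
After op 2 (insert('z')): buffer="eguuzzntz" (len 9), cursors c1@6 c2@9, authorship .....1..2
After op 3 (move_right): buffer="eguuzzntz" (len 9), cursors c1@7 c2@9, authorship .....1..2
After op 4 (add_cursor(3)): buffer="eguuzzntz" (len 9), cursors c3@3 c1@7 c2@9, authorship .....1..2
After op 5 (insert('s')): buffer="egusuzznstzs" (len 12), cursors c3@4 c1@9 c2@12, authorship ...3..1.1.22

Answer: 9 12 4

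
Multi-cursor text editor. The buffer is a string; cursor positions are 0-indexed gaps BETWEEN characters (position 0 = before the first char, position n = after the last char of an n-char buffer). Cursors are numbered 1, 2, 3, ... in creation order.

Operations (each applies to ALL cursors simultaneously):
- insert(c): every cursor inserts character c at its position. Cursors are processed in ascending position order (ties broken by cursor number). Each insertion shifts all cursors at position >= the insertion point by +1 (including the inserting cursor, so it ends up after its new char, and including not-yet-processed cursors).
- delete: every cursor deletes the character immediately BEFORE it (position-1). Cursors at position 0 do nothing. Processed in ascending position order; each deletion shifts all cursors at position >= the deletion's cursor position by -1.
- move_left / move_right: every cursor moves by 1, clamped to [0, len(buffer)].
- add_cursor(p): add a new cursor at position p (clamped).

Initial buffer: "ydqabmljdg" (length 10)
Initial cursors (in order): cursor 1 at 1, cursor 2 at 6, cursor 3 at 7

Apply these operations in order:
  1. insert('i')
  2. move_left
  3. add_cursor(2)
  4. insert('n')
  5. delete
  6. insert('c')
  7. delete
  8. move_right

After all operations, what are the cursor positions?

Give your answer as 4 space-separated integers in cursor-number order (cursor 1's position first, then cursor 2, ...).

After op 1 (insert('i')): buffer="yidqabmilijdg" (len 13), cursors c1@2 c2@8 c3@10, authorship .1.....2.3...
After op 2 (move_left): buffer="yidqabmilijdg" (len 13), cursors c1@1 c2@7 c3@9, authorship .1.....2.3...
After op 3 (add_cursor(2)): buffer="yidqabmilijdg" (len 13), cursors c1@1 c4@2 c2@7 c3@9, authorship .1.....2.3...
After op 4 (insert('n')): buffer="ynindqabmnilnijdg" (len 17), cursors c1@2 c4@4 c2@10 c3@13, authorship .114.....22.33...
After op 5 (delete): buffer="yidqabmilijdg" (len 13), cursors c1@1 c4@2 c2@7 c3@9, authorship .1.....2.3...
After op 6 (insert('c')): buffer="ycicdqabmcilcijdg" (len 17), cursors c1@2 c4@4 c2@10 c3@13, authorship .114.....22.33...
After op 7 (delete): buffer="yidqabmilijdg" (len 13), cursors c1@1 c4@2 c2@7 c3@9, authorship .1.....2.3...
After op 8 (move_right): buffer="yidqabmilijdg" (len 13), cursors c1@2 c4@3 c2@8 c3@10, authorship .1.....2.3...

Answer: 2 8 10 3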